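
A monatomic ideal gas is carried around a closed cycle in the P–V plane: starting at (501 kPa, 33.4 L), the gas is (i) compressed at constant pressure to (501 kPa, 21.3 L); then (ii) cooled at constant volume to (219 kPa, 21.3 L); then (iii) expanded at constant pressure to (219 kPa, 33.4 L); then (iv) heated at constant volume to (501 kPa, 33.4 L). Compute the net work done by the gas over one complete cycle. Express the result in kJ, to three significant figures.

Constant-volume legs do no work.
W(i) = (501)(21.3 − 33.4) = -6062 J; W(iii) = (219)(33.4 − 21.3) = 2650 J.
W_net = -6062 + 2650 = -3412 J (the counter-clockwise enclosed area).

W_net ≈ -3.41 kJ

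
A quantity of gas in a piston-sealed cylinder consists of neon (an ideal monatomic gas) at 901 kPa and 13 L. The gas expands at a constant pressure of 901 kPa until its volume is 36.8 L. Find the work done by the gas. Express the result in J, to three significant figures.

Isobaric: W = P ΔV.
W = (901 kPa)(36.8 − 13 L) = (901)(23.8) = 21444 J.

W ≈ 21400 J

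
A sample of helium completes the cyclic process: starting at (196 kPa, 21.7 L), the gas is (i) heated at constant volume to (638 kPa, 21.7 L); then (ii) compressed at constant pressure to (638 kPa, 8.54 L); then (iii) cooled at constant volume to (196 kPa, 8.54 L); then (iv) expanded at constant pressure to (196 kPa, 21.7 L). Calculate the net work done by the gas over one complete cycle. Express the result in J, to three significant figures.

W_net ≈ -5820 J

Constant-volume legs do no work.
W(ii) = (638)(8.54 − 21.7) = -8396 J; W(iv) = (196)(21.7 − 8.54) = 2579 J.
W_net = -8396 + 2579 = -5817 J (the counter-clockwise enclosed area).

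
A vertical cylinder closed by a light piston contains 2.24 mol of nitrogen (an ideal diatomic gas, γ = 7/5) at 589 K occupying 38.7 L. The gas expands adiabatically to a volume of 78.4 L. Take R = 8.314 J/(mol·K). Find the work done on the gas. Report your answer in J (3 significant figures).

Adiabatic: TV^(γ−1) = const with γ = 7/5.
T₂ = T₁ (V₁/V₂)^(γ−1) = 589 × (38.7/78.4)^0.4 = 589 × 0.754 = 444.1 K.
W_by = nCᵥ(T₁ − T₂) = (2.24)(20.79)(589 − 444.1) = 6747 J.
Work on gas = −W_by = -6747 J.

W ≈ -6750 J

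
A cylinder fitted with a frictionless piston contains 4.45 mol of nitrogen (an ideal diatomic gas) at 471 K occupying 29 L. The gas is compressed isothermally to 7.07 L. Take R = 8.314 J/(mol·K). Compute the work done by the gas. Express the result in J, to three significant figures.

W ≈ -24600 J

Isothermal: W = nRT ln(V₂/V₁).
W = (4.45)(8.314)(471) × ln(7.07/29)
  = 17426 × -1.411
W_by_gas = -24595 J.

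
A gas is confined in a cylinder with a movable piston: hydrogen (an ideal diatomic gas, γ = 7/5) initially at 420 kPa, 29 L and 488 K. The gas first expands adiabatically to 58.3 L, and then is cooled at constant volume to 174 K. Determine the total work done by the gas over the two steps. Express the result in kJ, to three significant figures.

W_total ≈ 7.42 kJ

Step 1 (adiabatic): W = (P₁V₁ − P₂V₂)/(γ−1) = (12180 − 9212)/0.4 = 7421 J.
Step 2 (isochoric): W = 0 (constant volume).
W_total = 7421 + 0 = 7421 J.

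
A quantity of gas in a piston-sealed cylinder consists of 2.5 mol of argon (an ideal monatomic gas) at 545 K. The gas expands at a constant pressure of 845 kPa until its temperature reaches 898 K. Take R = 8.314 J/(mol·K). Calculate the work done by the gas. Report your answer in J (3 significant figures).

W ≈ 7340 J

Isobaric: W = P ΔV = nR ΔT.
W = (2.5)(8.314)(898 − 545) = 7337 J.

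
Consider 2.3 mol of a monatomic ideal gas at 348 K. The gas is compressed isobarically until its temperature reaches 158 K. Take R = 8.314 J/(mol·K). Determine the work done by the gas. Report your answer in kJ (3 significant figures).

Isobaric: W = P ΔV = nR ΔT.
W = (2.3)(8.314)(158 − 348) = -3633 J.

W ≈ -3.63 kJ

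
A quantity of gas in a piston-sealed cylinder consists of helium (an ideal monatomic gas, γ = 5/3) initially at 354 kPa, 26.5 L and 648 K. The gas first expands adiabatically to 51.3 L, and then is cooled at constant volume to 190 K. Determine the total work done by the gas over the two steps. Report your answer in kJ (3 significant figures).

W_total ≈ 5.01 kJ

Step 1 (adiabatic): W = (P₁V₁ − P₂V₂)/(γ−1) = (9381 − 6040)/0.667 = 5012 J.
Step 2 (isochoric): W = 0 (constant volume).
W_total = 5012 + 0 = 5012 J.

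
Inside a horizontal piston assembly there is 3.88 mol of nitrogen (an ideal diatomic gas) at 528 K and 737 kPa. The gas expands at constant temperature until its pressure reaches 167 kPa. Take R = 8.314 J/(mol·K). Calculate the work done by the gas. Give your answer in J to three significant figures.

Isothermal process: W = nRT ln(V₂/V₁) = nRT ln(P₁/P₂).
W = (3.88)(8.314)(528) × ln(737/167)
  = 17032 × ln(4.413) = 17032 × 1.485
W_by_gas = 25286 J.

W ≈ 25300 J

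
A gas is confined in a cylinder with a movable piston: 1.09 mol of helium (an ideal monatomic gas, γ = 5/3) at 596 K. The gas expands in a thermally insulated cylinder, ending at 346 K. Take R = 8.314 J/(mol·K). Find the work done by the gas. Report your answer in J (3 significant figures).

Adiabatic ⇒ Q = 0, so W_by = −ΔU = nCᵥ(T₁ − T₂).
Cᵥ = 3R/2 = 12.47 J/(mol·K).
W = (1.09)(12.47)(596 − 346) = 3398 J.

W ≈ 3400 J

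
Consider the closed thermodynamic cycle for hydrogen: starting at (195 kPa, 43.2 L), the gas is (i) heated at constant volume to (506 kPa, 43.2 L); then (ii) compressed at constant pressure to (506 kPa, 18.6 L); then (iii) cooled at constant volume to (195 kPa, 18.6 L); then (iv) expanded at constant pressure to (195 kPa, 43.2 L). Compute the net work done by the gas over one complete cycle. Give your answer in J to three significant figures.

W_net ≈ -7650 J

Constant-volume legs do no work.
W(ii) = (506)(18.6 − 43.2) = -12448 J; W(iv) = (195)(43.2 − 18.6) = 4797 J.
W_net = -12448 + 4797 = -7651 J (the counter-clockwise enclosed area).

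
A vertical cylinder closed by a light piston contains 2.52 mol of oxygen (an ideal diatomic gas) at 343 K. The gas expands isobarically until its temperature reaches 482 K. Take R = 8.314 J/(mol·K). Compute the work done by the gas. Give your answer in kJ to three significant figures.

Isobaric: W = P ΔV = nR ΔT.
W = (2.52)(8.314)(482 − 343) = 2912 J.

W ≈ 2.91 kJ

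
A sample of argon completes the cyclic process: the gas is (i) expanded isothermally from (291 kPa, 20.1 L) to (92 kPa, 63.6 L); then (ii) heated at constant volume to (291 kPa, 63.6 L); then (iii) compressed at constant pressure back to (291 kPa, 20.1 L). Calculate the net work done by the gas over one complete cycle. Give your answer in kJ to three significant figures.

W_net ≈ -5.92 kJ

Leg (i): W = PᵢVᵢ ln(V_f/Vᵢ) = (5849) ln(63.6/20.1) = 6738 J.
Leg (ii): W = 0.
Leg (iii): W = PΔV = (291)(20.1 − 63.6) = -12658 J.
W_net = 6738 − 12658 = -5921 J.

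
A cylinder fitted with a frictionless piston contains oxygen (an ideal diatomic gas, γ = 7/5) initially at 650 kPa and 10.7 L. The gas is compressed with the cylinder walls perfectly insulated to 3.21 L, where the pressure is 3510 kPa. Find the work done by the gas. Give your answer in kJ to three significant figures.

W ≈ -10.8 kJ

Adiabatic: W = (P₁V₁ − P₂V₂)/(γ − 1) with γ = 7/5.
P₁V₁ = 6955 J, P₂V₂ = 11267 J.
W = (6955 − 11267) / 0.4 = -10780 J.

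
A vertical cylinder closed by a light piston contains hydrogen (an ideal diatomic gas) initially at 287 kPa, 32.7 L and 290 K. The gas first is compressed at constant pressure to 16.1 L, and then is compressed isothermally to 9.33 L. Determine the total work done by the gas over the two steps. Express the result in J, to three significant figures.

W_total ≈ -7290 J

Step 1 (isobaric): W = PΔV = (287 kPa)(16.1 − 32.7 L) = -4764 J.
After step 1: P = 287 kPa, V = 16.1 L, T = 142.8 K.
Step 2 (isothermal): W = P₁V₁ ln(V₂/V₁) = (4621) ln(9.33/16.1) = -2521 J.
W_total = -4764 − 2521 = -7285 J.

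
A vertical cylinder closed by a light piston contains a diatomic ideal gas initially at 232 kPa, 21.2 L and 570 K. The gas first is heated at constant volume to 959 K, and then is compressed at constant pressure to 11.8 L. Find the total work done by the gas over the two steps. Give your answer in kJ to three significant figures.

W_total ≈ -3.67 kJ

Step 1 (isochoric): W = 0 (constant volume).
After step 1: P = 390.3 kPa (V unchanged).
Step 2 (isobaric): W = PΔV = (390.3 kPa)(11.8 − 21.2 L) = -3669 J.
W_total = 0 − 3669 = -3669 J.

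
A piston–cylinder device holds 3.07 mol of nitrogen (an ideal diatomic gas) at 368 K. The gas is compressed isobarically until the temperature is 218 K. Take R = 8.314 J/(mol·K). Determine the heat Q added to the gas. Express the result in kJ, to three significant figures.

Isobaric: W = nRΔT = (3.07)(8.314)(-150) = -3829 J.
ΔU = nCᵥΔT with Cᵥ = 5R/2: ΔU = (3.07)(20.79)(-150) = -9571 J.
Q = ΔU + W = -9571 − 3829 = -13400 J.

Q ≈ -13.4 kJ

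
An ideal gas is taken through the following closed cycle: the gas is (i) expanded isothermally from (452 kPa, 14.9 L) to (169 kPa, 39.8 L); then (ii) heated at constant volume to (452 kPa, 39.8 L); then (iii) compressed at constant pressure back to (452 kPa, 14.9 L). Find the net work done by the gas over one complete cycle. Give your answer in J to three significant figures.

W_net ≈ -4640 J

Leg (i): W = PᵢVᵢ ln(V_f/Vᵢ) = (6735) ln(39.8/14.9) = 6617 J.
Leg (ii): W = 0.
Leg (iii): W = PΔV = (452)(14.9 − 39.8) = -11255 J.
W_net = 6617 − 11255 = -4638 J.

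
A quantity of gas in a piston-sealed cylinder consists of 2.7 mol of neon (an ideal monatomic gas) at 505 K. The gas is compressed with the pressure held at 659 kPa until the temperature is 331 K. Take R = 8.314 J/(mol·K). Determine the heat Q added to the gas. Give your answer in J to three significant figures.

Q ≈ -9760 J

Isobaric: W = nRΔT = (2.7)(8.314)(-174) = -3906 J.
ΔU = nCᵥΔT with Cᵥ = 3R/2: ΔU = (2.7)(12.47)(-174) = -5859 J.
Q = ΔU + W = -5859 − 3906 = -9765 J.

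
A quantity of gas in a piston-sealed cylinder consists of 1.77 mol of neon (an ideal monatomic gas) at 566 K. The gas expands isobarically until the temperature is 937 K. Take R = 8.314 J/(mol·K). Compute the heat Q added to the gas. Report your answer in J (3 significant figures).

Q ≈ 13600 J

Isobaric: W = nRΔT = (1.77)(8.314)(371) = 5460 J.
ΔU = nCᵥΔT with Cᵥ = 3R/2: ΔU = (1.77)(12.47)(371) = 8189 J.
Q = ΔU + W = 8189 + 5460 = 13649 J.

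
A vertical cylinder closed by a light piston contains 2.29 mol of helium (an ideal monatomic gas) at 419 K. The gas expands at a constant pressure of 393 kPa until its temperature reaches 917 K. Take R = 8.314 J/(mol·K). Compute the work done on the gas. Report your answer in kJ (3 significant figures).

Isobaric: W = P ΔV = nR ΔT.
W = (2.29)(8.314)(917 − 419) = 9481 J.
Work on gas = −W_by = -9481 J.

W ≈ -9.48 kJ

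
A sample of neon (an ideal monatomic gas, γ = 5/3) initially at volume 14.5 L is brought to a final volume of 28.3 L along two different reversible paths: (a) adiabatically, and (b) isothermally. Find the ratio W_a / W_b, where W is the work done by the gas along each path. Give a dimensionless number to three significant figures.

W_a / W_b ≈ 0.807

Path (a) adiabatic: W = P₁V₁(1 − (V₁/V₂)^(γ−1))/(γ−1) → W_a/(P₁V₁) = 0.5395.
Path (b) isothermal: W = P₁V₁ ln(V₂/V₁) → W_b/(P₁V₁) = 0.6687.
W_a / W_b = 0.5395 / 0.6687 = 0.8068.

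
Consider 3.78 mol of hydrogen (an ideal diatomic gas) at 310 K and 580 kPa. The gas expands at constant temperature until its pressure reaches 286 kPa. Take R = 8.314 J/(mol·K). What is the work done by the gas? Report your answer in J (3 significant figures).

W ≈ 6890 J

Isothermal process: W = nRT ln(V₂/V₁) = nRT ln(P₁/P₂).
W = (3.78)(8.314)(310) × ln(580/286)
  = 9742 × ln(2.028) = 9742 × 0.707
W_by_gas = 6888 J.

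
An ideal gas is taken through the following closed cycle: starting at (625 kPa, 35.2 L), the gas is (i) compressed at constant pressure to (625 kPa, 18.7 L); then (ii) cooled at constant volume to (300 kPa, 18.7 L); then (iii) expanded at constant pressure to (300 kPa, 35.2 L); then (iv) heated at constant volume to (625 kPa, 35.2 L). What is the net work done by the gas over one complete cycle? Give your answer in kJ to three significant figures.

Constant-volume legs do no work.
W(i) = (625)(18.7 − 35.2) = -10313 J; W(iii) = (300)(35.2 − 18.7) = 4950 J.
W_net = -10313 + 4950 = -5363 J (the counter-clockwise enclosed area).

W_net ≈ -5.36 kJ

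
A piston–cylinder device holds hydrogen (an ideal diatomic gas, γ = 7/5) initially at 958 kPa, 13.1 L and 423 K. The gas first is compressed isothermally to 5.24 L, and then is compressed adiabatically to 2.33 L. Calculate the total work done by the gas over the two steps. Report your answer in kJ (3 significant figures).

W_total ≈ -23.5 kJ

Step 1 (isothermal): W = P₁V₁ ln(V₂/V₁) = (12550) ln(5.24/13.1) = -11499 J.
After step 1: P = 2395 kPa, V = 5.24 L, T = 423 K.
Step 2 (adiabatic): W = (P₁V₁ − P₂V₂)/(γ−1) = (12550 − 17355)/0.4 = -12013 J.
W_total = -11499 − 12013 = -23512 J.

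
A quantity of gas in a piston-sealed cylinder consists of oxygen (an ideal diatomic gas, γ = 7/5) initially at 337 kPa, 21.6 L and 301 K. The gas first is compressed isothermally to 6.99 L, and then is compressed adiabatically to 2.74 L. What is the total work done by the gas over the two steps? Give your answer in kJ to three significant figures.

W_total ≈ -16.5 kJ

Step 1 (isothermal): W = P₁V₁ ln(V₂/V₁) = (7279) ln(6.99/21.6) = -8212 J.
After step 1: P = 1041 kPa, V = 6.99 L, T = 301 K.
Step 2 (adiabatic): W = (P₁V₁ − P₂V₂)/(γ−1) = (7279 − 10587)/0.4 = -8270 J.
W_total = -8212 − 8270 = -16482 J.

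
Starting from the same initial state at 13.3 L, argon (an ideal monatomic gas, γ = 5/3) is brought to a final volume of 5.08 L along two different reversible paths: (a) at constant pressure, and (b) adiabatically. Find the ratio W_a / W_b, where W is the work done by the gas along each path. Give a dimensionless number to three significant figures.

Path (a) isobaric: W = P₁(V₂ − V₁) → W_a/(P₁V₁) = -0.618.
Path (b) adiabatic: W = P₁V₁(1 − (V₁/V₂)^(γ−1))/(γ−1) → W_b/(P₁V₁) = -1.349.
W_a / W_b = -0.618 / -1.349 = 0.458.

W_a / W_b ≈ 0.458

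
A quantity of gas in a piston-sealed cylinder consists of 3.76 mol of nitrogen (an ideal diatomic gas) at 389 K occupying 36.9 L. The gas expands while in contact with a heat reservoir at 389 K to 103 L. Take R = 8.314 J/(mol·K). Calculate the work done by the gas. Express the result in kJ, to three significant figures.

Isothermal: W = nRT ln(V₂/V₁).
W = (3.76)(8.314)(389) × ln(103/36.9)
  = 12160 × 1.027
W_by_gas = 12483 J.

W ≈ 12.5 kJ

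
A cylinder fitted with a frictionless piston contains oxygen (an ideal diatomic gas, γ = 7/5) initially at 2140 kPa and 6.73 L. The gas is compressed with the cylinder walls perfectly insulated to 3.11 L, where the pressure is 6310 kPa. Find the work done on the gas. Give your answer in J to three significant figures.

Adiabatic: W = (P₁V₁ − P₂V₂)/(γ − 1) with γ = 7/5.
P₁V₁ = 14402 J, P₂V₂ = 19624 J.
W = (14402 − 19624) / 0.4 = -13055 J.
Work on gas = −W_by = 13055 J.

W ≈ 13100 J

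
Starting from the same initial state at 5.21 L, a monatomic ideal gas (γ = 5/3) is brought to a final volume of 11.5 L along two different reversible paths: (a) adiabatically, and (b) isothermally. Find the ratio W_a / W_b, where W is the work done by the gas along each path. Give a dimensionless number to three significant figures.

Path (a) adiabatic: W = P₁V₁(1 − (V₁/V₂)^(γ−1))/(γ−1) → W_a/(P₁V₁) = 0.6152.
Path (b) isothermal: W = P₁V₁ ln(V₂/V₁) → W_b/(P₁V₁) = 0.7918.
W_a / W_b = 0.6152 / 0.7918 = 0.777.

W_a / W_b ≈ 0.777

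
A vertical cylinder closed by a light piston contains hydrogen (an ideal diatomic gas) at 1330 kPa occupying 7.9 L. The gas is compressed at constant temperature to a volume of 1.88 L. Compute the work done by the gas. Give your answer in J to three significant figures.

Isothermal: W = nRT ln(V₂/V₁) = P₁V₁ ln(V₂/V₁).
P₁V₁ = (1330 kPa)(7.9 L) = 10507 J.
W = 10507 × ln(1.88/7.9) = 10507 × -1.436
W_by_gas = -15084 J.

W ≈ -15100 J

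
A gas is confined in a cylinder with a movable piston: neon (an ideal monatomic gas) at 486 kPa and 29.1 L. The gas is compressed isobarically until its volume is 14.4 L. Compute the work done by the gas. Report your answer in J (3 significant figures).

W ≈ -7140 J

Isobaric: W = P ΔV.
W = (486 kPa)(14.4 − 29.1 L) = (486)(-14.7) = -7144 J.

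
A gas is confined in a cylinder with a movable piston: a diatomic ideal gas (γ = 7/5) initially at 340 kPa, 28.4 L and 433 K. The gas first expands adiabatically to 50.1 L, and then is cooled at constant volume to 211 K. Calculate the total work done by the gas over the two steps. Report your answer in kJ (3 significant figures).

W_total ≈ 4.90 kJ

Step 1 (adiabatic): W = (P₁V₁ − P₂V₂)/(γ−1) = (9656 − 7695)/0.4 = 4903 J.
Step 2 (isochoric): W = 0 (constant volume).
W_total = 4903 + 0 = 4903 J.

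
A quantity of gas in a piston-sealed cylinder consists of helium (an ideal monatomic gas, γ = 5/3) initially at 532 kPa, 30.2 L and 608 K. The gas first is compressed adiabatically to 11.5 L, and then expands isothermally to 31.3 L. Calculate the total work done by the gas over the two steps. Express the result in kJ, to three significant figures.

W_total ≈ 8.85 kJ

Step 1 (adiabatic): W = (P₁V₁ − P₂V₂)/(γ−1) = (16066 − 30581)/0.667 = -21773 J.
After step 1: P = 2659 kPa, V = 11.5 L, T = 1157 K.
Step 2 (isothermal): W = P₁V₁ ln(V₂/V₁) = (30581) ln(31.3/11.5) = 30620 J.
W_total = -21773 + 30620 = 8848 J.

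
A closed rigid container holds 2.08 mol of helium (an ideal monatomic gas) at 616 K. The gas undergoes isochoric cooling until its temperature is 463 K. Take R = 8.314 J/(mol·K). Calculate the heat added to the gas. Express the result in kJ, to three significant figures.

Constant volume ⇒ W = 0, so Q = ΔU = nCᵥΔT with Cᵥ = 3R/2 = 12.47 J/(mol·K).
ΔU = (2.08)(12.47)(463 − 616) = -3969 J.

Q ≈ -3.97 kJ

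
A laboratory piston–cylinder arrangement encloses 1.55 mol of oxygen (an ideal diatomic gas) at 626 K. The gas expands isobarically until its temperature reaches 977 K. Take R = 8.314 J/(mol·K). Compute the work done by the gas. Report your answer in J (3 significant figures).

Isobaric: W = P ΔV = nR ΔT.
W = (1.55)(8.314)(977 − 626) = 4523 J.

W ≈ 4520 J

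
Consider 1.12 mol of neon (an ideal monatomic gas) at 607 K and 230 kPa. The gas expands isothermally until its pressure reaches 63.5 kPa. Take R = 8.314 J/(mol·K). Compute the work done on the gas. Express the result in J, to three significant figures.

Isothermal process: W = nRT ln(V₂/V₁) = nRT ln(P₁/P₂).
W = (1.12)(8.314)(607) × ln(230/63.5)
  = 5652 × ln(3.622) = 5652 × 1.287
W_by_gas = 7275 J; work on gas = −W_by = -7275 J.

W ≈ -7270 J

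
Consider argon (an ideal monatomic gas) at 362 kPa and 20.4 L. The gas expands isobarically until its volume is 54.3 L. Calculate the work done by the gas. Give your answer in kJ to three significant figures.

Isobaric: W = P ΔV.
W = (362 kPa)(54.3 − 20.4 L) = (362)(33.9) = 12272 J.

W ≈ 12.3 kJ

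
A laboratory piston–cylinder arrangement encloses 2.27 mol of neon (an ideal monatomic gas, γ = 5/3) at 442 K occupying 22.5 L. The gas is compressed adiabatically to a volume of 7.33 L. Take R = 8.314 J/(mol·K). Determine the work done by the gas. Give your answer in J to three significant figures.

W ≈ -13900 J

Adiabatic: TV^(γ−1) = const with γ = 5/3.
T₂ = T₁ (V₁/V₂)^(γ−1) = 442 × (22.5/7.33)^0.667 = 442 × 2.112 = 933.6 K.
W_by = nCᵥ(T₁ − T₂) = (2.27)(12.47)(442 − 933.6) = -13916 J.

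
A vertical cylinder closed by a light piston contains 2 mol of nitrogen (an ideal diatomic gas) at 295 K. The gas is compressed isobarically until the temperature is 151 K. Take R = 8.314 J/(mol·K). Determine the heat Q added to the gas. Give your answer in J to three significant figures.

Isobaric: W = nRΔT = (2)(8.314)(-144) = -2394 J.
ΔU = nCᵥΔT with Cᵥ = 5R/2: ΔU = (2)(20.79)(-144) = -5986 J.
Q = ΔU + W = -5986 − 2394 = -8381 J.

Q ≈ -8380 J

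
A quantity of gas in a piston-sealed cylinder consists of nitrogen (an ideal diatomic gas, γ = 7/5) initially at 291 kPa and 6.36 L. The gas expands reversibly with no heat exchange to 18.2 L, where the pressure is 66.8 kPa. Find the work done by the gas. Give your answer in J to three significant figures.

W ≈ 1590 J

Adiabatic: W = (P₁V₁ − P₂V₂)/(γ − 1) with γ = 7/5.
P₁V₁ = 1851 J, P₂V₂ = 1216 J.
W = (1851 − 1216) / 0.4 = 1588 J.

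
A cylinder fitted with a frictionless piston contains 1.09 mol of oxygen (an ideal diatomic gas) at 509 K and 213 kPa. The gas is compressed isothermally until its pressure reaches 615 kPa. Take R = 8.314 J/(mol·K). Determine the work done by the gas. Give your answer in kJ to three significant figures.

Isothermal process: W = nRT ln(V₂/V₁) = nRT ln(P₁/P₂).
W = (1.09)(8.314)(509) × ln(213/615)
  = 4613 × ln(0.3463) = 4613 × -1.06
W_by_gas = -4891 J.

W ≈ -4.89 kJ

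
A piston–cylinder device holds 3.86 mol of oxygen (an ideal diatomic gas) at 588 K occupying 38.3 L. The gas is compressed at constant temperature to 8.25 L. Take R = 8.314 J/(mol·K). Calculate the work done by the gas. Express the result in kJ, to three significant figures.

W ≈ -29.0 kJ

Isothermal: W = nRT ln(V₂/V₁).
W = (3.86)(8.314)(588) × ln(8.25/38.3)
  = 18870 × -1.535
W_by_gas = -28970 J.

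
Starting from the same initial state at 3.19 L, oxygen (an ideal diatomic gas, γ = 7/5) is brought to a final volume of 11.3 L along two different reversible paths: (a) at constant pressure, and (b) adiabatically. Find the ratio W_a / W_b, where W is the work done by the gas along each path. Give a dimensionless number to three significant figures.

Path (a) isobaric: W = P₁(V₂ − V₁) → W_a/(P₁V₁) = 2.542.
Path (b) adiabatic: W = P₁V₁(1 − (V₁/V₂)^(γ−1))/(γ−1) → W_b/(P₁V₁) = 0.9926.
W_a / W_b = 2.542 / 0.9926 = 2.561.

W_a / W_b ≈ 2.56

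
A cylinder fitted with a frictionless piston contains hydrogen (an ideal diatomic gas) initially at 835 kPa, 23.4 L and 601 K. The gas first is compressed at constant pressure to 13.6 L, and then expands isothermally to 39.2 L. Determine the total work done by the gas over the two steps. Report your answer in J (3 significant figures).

Step 1 (isobaric): W = PΔV = (835 kPa)(13.6 − 23.4 L) = -8183 J.
After step 1: P = 835 kPa, V = 13.6 L, T = 349.3 K.
Step 2 (isothermal): W = P₁V₁ ln(V₂/V₁) = (11356) ln(39.2/13.6) = 12022 J.
W_total = -8183 + 12022 = 3839 J.

W_total ≈ 3840 J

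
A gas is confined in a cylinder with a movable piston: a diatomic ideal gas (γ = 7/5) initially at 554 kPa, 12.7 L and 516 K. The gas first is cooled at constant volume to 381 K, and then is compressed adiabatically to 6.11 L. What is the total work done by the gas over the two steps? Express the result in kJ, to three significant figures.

W_total ≈ -4.42 kJ

Step 1 (isochoric): W = 0 (constant volume).
After step 1: P = 409.1 kPa (V unchanged).
Step 2 (adiabatic): W = (P₁V₁ − P₂V₂)/(γ−1) = (5195 − 6961)/0.4 = -4416 J.
W_total = 0 − 4416 = -4416 J.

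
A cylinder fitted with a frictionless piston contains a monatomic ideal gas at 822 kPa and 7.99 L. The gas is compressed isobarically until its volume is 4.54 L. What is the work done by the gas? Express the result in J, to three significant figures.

Isobaric: W = P ΔV.
W = (822 kPa)(4.54 − 7.99 L) = (822)(-3.45) = -2836 J.

W ≈ -2840 J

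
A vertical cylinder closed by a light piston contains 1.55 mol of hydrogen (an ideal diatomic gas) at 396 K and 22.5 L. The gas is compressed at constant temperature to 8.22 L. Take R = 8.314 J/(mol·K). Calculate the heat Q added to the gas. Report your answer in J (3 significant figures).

Q ≈ -5140 J

Isothermal ⇒ ΔU = 0, so Q = W = nRT ln(V₂/V₁).
Q = (1.55)(8.314)(396) ln(8.22/22.5) = 5103 × -1.007 = -5139 J.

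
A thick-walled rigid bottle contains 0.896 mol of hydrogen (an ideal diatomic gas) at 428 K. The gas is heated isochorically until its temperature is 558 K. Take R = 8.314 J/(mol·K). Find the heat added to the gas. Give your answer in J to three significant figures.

Q ≈ 2420 J

Constant volume ⇒ W = 0, so Q = ΔU = nCᵥΔT with Cᵥ = 5R/2 = 20.79 J/(mol·K).
ΔU = (0.896)(20.79)(558 − 428) = 2421 J.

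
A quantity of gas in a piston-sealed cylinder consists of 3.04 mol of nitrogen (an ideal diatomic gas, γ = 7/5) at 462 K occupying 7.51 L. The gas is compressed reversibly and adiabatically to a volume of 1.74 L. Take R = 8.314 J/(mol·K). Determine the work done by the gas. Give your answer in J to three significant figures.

W ≈ -23200 J

Adiabatic: TV^(γ−1) = const with γ = 7/5.
T₂ = T₁ (V₁/V₂)^(γ−1) = 462 × (7.51/1.74)^0.4 = 462 × 1.795 = 829.2 K.
W_by = nCᵥ(T₁ − T₂) = (3.04)(20.79)(462 − 829.2) = -23204 J.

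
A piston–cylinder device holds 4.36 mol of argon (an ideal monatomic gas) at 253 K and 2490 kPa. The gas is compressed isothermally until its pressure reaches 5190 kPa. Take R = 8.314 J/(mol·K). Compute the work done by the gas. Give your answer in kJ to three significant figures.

Isothermal process: W = nRT ln(V₂/V₁) = nRT ln(P₁/P₂).
W = (4.36)(8.314)(253) × ln(2490/5190)
  = 9171 × ln(0.4798) = 9171 × -0.7345
W_by_gas = -6736 J.

W ≈ -6.74 kJ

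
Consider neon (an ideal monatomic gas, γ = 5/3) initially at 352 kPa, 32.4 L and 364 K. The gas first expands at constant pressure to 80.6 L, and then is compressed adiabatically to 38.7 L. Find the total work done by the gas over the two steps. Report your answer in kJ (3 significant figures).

Step 1 (isobaric): W = PΔV = (352 kPa)(80.6 − 32.4 L) = 16966 J.
After step 1: P = 352 kPa, V = 80.6 L, T = 905.5 K.
Step 2 (adiabatic): W = (P₁V₁ − P₂V₂)/(γ−1) = (28371 − 46269)/0.667 = -26847 J.
W_total = 16966 − 26847 = -9881 J.

W_total ≈ -9.88 kJ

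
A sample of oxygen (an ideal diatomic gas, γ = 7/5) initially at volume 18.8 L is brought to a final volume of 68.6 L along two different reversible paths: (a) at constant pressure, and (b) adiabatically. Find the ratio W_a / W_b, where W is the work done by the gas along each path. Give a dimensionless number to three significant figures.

Path (a) isobaric: W = P₁(V₂ − V₁) → W_a/(P₁V₁) = 2.649.
Path (b) adiabatic: W = P₁V₁(1 − (V₁/V₂)^(γ−1))/(γ−1) → W_b/(P₁V₁) = 1.01.
W_a / W_b = 2.649 / 1.01 = 2.622.

W_a / W_b ≈ 2.62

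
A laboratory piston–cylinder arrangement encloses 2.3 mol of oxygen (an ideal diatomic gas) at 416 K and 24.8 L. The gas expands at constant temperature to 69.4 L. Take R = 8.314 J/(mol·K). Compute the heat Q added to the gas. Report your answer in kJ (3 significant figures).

Q ≈ 8.19 kJ

Isothermal ⇒ ΔU = 0, so Q = W = nRT ln(V₂/V₁).
Q = (2.3)(8.314)(416) ln(69.4/24.8) = 7955 × 1.029 = 8186 J.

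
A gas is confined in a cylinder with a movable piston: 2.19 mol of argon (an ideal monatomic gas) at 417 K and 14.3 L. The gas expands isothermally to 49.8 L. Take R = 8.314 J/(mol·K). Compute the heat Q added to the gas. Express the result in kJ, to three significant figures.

Isothermal ⇒ ΔU = 0, so Q = W = nRT ln(V₂/V₁).
Q = (2.19)(8.314)(417) ln(49.8/14.3) = 7593 × 1.248 = 9474 J.

Q ≈ 9.47 kJ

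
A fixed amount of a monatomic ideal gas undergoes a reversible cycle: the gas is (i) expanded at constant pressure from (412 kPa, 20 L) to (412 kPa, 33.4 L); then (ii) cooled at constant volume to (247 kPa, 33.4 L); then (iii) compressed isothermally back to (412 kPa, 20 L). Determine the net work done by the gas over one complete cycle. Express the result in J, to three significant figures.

Leg (i): W = PΔV = (412)(33.4 − 20) = 5521 J.
Leg (ii): W = 0.
Leg (iii): W = PᵢVᵢ ln(V_f/Vᵢ) = (8250) ln(20/33.4) = -4231 J.
W_net = 5521 − 4231 = 1290 J.

W_net ≈ 1290 J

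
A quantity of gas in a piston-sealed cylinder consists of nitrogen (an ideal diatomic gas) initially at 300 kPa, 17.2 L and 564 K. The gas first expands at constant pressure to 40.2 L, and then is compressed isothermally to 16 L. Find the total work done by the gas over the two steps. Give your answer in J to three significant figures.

W_total ≈ -4210 J

Step 1 (isobaric): W = PΔV = (300 kPa)(40.2 − 17.2 L) = 6900 J.
After step 1: P = 300 kPa, V = 40.2 L, T = 1318 K.
Step 2 (isothermal): W = P₁V₁ ln(V₂/V₁) = (12060) ln(16/40.2) = -11111 J.
W_total = 6900 − 11111 = -4211 J.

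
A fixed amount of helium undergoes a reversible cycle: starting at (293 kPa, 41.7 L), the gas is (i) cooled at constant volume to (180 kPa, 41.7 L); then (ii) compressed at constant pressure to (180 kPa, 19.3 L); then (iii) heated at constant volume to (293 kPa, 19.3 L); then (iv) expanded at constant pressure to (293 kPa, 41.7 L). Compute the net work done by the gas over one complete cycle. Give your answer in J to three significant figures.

W_net ≈ 2530 J

Constant-volume legs do no work.
W(ii) = (180)(19.3 − 41.7) = -4032 J; W(iv) = (293)(41.7 − 19.3) = 6563 J.
W_net = -4032 + 6563 = 2531 J (the clockwise enclosed area).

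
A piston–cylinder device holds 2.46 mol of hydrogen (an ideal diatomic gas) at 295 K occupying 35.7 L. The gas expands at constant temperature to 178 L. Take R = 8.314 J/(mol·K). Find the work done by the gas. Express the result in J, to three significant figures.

Isothermal: W = nRT ln(V₂/V₁).
W = (2.46)(8.314)(295) × ln(178/35.7)
  = 6033 × 1.607
W_by_gas = 9694 J.

W ≈ 9690 J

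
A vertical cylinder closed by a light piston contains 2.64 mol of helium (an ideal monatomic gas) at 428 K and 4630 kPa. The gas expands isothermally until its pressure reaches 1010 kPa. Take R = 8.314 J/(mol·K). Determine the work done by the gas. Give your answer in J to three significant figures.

W ≈ 14300 J

Isothermal process: W = nRT ln(V₂/V₁) = nRT ln(P₁/P₂).
W = (2.64)(8.314)(428) × ln(4630/1010)
  = 9394 × ln(4.584) = 9394 × 1.523
W_by_gas = 14304 J.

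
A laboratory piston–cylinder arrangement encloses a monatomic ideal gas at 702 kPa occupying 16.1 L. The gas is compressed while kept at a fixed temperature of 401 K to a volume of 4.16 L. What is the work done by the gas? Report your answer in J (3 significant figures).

Isothermal: W = nRT ln(V₂/V₁) = P₁V₁ ln(V₂/V₁).
P₁V₁ = (702 kPa)(16.1 L) = 11302 J.
W = 11302 × ln(4.16/16.1) = 11302 × -1.353
W_by_gas = -15295 J.

W ≈ -15300 J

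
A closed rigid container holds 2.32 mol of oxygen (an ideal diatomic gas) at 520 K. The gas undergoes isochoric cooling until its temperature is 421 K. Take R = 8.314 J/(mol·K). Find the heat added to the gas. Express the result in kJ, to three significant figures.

Constant volume ⇒ W = 0, so Q = ΔU = nCᵥΔT with Cᵥ = 5R/2 = 20.79 J/(mol·K).
ΔU = (2.32)(20.79)(421 − 520) = -4774 J.

Q ≈ -4.77 kJ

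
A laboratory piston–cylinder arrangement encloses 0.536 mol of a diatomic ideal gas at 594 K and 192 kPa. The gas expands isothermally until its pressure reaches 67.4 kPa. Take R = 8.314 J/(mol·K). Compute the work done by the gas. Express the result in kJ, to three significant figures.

Isothermal process: W = nRT ln(V₂/V₁) = nRT ln(P₁/P₂).
W = (0.536)(8.314)(594) × ln(192/67.4)
  = 2647 × ln(2.849) = 2647 × 1.047
W_by_gas = 2771 J.

W ≈ 2.77 kJ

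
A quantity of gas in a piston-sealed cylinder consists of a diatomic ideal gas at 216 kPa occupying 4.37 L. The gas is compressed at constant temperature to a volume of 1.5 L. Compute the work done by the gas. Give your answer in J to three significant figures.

W ≈ -1010 J

Isothermal: W = nRT ln(V₂/V₁) = P₁V₁ ln(V₂/V₁).
P₁V₁ = (216 kPa)(4.37 L) = 943.9 J.
W = 943.9 × ln(1.5/4.37) = 943.9 × -1.069
W_by_gas = -1009 J.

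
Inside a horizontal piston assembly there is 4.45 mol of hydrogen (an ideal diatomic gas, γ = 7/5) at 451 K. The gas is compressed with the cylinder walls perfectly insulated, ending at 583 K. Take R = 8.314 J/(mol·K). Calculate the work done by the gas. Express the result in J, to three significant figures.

Adiabatic ⇒ Q = 0, so W_by = −ΔU = nCᵥ(T₁ − T₂).
Cᵥ = 5R/2 = 20.79 J/(mol·K).
W = (4.45)(20.79)(451 − 583) = -12209 J.

W ≈ -12200 J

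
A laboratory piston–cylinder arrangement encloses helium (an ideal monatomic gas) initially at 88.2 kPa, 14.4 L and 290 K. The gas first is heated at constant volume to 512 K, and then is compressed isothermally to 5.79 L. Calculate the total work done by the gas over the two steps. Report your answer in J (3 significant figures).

W_total ≈ -2040 J

Step 1 (isochoric): W = 0 (constant volume).
After step 1: P = 155.7 kPa (V unchanged).
Step 2 (isothermal): W = P₁V₁ ln(V₂/V₁) = (2242) ln(5.79/14.4) = -2043 J.
W_total = 0 − 2043 = -2043 J.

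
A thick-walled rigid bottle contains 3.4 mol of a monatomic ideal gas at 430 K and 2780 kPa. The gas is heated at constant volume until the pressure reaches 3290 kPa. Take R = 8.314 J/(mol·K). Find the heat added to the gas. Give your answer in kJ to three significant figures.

Q ≈ 3.34 kJ

Constant volume ⇒ W = 0, so Q = ΔU = nCᵥΔT with Cᵥ = 3R/2 = 12.47 J/(mol·K).
At constant V, T₂/T₁ = P₂/P₁ ⇒ ΔT = T₁(P₂/P₁ − 1) = 430·(3290/2780 − 1) = 78.88 K.
ΔU = (3.4)(12.47)(78.88) = 3345 J.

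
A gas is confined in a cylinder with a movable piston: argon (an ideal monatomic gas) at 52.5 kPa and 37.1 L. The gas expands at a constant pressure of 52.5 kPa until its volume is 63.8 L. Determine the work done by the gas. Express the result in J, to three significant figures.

W ≈ 1400 J

Isobaric: W = P ΔV.
W = (52.5 kPa)(63.8 − 37.1 L) = (52.5)(26.7) = 1402 J.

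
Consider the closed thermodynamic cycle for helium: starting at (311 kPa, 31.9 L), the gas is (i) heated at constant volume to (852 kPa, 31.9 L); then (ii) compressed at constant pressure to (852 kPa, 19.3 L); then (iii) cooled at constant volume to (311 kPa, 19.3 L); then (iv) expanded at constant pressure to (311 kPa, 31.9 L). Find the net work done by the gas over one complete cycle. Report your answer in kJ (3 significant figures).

W_net ≈ -6.82 kJ

Constant-volume legs do no work.
W(ii) = (852)(19.3 − 31.9) = -10735 J; W(iv) = (311)(31.9 − 19.3) = 3919 J.
W_net = -10735 + 3919 = -6817 J (the counter-clockwise enclosed area).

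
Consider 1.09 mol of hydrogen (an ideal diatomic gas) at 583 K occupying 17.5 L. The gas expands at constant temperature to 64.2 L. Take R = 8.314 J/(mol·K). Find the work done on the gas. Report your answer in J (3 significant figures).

W ≈ -6870 J

Isothermal: W = nRT ln(V₂/V₁).
W = (1.09)(8.314)(583) × ln(64.2/17.5)
  = 5283 × 1.3
W_by_gas = 6867 J; work on gas = −W_by = -6867 J.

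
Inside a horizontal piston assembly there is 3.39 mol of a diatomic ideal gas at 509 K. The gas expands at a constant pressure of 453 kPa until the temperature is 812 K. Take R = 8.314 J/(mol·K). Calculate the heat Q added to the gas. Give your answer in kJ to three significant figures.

Q ≈ 29.9 kJ

Isobaric: W = nRΔT = (3.39)(8.314)(303) = 8540 J.
ΔU = nCᵥΔT with Cᵥ = 5R/2: ΔU = (3.39)(20.79)(303) = 21350 J.
Q = ΔU + W = 21350 + 8540 = 29890 J.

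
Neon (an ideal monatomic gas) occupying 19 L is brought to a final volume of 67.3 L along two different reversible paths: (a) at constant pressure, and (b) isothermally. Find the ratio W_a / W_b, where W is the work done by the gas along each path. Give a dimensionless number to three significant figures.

W_a / W_b ≈ 2.01

Path (a) isobaric: W = P₁(V₂ − V₁) → W_a/(P₁V₁) = 2.542.
Path (b) isothermal: W = P₁V₁ ln(V₂/V₁) → W_b/(P₁V₁) = 1.265.
W_a / W_b = 2.542 / 1.265 = 2.01.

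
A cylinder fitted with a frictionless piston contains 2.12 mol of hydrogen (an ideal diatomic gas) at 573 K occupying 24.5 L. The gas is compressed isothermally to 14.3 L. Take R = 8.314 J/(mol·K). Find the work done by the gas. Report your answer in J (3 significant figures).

Isothermal: W = nRT ln(V₂/V₁).
W = (2.12)(8.314)(573) × ln(14.3/24.5)
  = 10100 × -0.5384
W_by_gas = -5438 J.

W ≈ -5440 J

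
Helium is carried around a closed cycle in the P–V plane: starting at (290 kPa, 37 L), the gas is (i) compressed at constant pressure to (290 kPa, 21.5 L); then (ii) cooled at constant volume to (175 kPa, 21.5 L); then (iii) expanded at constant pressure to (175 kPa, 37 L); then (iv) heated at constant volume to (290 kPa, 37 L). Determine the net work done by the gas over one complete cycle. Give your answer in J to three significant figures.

Constant-volume legs do no work.
W(i) = (290)(21.5 − 37) = -4495 J; W(iii) = (175)(37 − 21.5) = 2712 J.
W_net = -4495 + 2712 = -1782 J (the counter-clockwise enclosed area).

W_net ≈ -1780 J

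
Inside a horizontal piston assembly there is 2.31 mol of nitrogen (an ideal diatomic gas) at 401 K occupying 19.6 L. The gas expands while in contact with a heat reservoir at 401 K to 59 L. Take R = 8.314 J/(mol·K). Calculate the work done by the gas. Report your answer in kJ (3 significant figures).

Isothermal: W = nRT ln(V₂/V₁).
W = (2.31)(8.314)(401) × ln(59/19.6)
  = 7701 × 1.102
W_by_gas = 8487 J.

W ≈ 8.49 kJ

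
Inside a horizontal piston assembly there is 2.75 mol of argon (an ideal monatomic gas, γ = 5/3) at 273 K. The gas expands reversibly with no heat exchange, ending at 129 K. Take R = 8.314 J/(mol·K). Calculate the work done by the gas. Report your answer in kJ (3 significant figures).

W ≈ 4.94 kJ

Adiabatic ⇒ Q = 0, so W_by = −ΔU = nCᵥ(T₁ − T₂).
Cᵥ = 3R/2 = 12.47 J/(mol·K).
W = (2.75)(12.47)(273 − 129) = 4939 J.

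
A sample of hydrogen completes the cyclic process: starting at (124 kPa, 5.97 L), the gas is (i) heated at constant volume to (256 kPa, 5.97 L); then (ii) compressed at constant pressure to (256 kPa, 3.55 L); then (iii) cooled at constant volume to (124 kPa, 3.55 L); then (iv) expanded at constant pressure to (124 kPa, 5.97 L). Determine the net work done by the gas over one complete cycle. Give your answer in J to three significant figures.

W_net ≈ -319 J

Constant-volume legs do no work.
W(ii) = (256)(3.55 − 5.97) = -619.5 J; W(iv) = (124)(5.97 − 3.55) = 300.1 J.
W_net = -619.5 + 300.1 = -319.4 J (the counter-clockwise enclosed area).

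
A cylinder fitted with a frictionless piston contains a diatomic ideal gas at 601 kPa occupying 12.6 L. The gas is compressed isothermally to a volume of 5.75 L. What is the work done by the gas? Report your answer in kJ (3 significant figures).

W ≈ -5.94 kJ

Isothermal: W = nRT ln(V₂/V₁) = P₁V₁ ln(V₂/V₁).
P₁V₁ = (601 kPa)(12.6 L) = 7573 J.
W = 7573 × ln(5.75/12.6) = 7573 × -0.7845
W_by_gas = -5941 J.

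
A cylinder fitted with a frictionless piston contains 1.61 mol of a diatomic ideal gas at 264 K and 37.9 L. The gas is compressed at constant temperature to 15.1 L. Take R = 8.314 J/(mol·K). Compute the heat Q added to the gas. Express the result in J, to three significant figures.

Q ≈ -3250 J

Isothermal ⇒ ΔU = 0, so Q = W = nRT ln(V₂/V₁).
Q = (1.61)(8.314)(264) ln(15.1/37.9) = 3534 × -0.9203 = -3252 J.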